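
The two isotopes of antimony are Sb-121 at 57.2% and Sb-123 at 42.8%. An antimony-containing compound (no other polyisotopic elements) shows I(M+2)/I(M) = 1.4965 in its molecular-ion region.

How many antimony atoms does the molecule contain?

The M+2/M ratio from n Sb atoms is n · q/p = n · 0.428/0.572.
n = 1.4965 × 0.572/0.428 = 2.00 ≈ 2

2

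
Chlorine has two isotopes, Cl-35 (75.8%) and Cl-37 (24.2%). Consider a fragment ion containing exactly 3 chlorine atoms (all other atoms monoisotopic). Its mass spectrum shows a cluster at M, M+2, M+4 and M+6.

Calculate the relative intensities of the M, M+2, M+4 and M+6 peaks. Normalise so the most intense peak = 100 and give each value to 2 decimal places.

Expanding (0.758 + 0.242)^3:
P(M) = 0.758^3 = 0.435520
P(M+2) = 3 × 0.758^2 × 0.242^1 = 0.417133
P(M+4) = 3 × 0.758^1 × 0.242^2 = 0.133175
P(M+6) = 0.242^3 = 0.014172
The M peak is largest (0.435520); scaling to 100 gives 100.00 : 95.78 : 30.58 : 3.25.

100.00 : 95.78 : 30.58 : 3.25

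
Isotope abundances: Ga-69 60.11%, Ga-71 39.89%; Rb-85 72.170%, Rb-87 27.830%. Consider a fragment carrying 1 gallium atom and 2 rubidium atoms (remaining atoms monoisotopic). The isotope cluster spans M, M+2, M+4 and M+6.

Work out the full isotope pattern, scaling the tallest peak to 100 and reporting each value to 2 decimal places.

Gallium pattern (n=1): 0.6011 : 0.3989
Rubidium pattern (n=2): 0.52085089 : 0.40169822 : 0.07745089
Convolve the two distributions (both contribute in 2-u steps):
  M: 0.6011×0.52085089 = 0.313083
  M+2: 0.6011×0.40169822 + 0.3989×0.52085089 = 0.449228
  M+4: 0.6011×0.07745089 + 0.3989×0.40169822 = 0.206793
  M+6: 0.3989×0.07745089 = 0.030895
Scale to base peak (0.449228) = 100: 69.69 : 100.00 : 46.03 : 6.88

69.69 : 100.00 : 46.03 : 6.88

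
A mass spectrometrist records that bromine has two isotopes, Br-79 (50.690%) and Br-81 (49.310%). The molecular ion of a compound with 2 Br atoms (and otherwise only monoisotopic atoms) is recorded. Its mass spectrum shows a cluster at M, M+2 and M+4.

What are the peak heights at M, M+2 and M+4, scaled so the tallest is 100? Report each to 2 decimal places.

Each Br atom is independently Br-79 (p = 0.50690) or Br-81 (q = 0.49310); the cluster is the binomial expansion (p + q)^2.
P(M) = 0.50690^2 = 0.256948
P(M+2) = 2 × 0.50690^1 × 0.49310^1 = 0.499905
P(M+4) = 0.49310^2 = 0.243148
The M+2 peak is largest (0.499905); scaling to 100 gives 51.40 : 100.00 : 48.64.

51.40 : 100.00 : 48.64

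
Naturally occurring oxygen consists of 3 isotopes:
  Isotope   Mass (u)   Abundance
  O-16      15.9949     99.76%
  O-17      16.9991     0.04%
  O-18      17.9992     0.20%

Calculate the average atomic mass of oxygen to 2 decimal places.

16.00 u

Average mass = Σ (abundance × isotope mass) = 0.9976 × 15.9949 + 0.0004 × 16.9991 + 0.0020 × 17.9992
= 15.95651 + 0.00680 + 0.03600 = 15.99931 u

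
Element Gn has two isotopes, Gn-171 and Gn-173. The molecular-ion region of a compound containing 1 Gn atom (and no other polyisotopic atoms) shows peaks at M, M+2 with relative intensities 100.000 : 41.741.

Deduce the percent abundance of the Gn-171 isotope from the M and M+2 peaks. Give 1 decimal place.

If p is the fraction of Gn that is Gn-171, then I(M+2)/I(M) = [C(1,1)·p^0·(1−p)] / p^1 = 1·(1−p)/p = 41.741/100.000 = 0.4174
(1−p)/p = 0.4174/1 = 0.4174  ⇒  p = 1/(1 + 0.4174) = 0.7055
Gn-171: 70.6%, Gn-173: 29.4%.

70.6%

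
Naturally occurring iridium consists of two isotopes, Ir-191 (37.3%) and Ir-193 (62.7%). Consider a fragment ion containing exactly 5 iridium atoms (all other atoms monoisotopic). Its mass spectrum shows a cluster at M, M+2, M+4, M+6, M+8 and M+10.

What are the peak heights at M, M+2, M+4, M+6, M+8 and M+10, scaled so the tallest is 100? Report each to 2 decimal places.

2.11 : 17.70 : 59.49 : 100.00 : 84.05 : 28.26

Expanding (0.373 + 0.627)^5:
P(M) = 0.373^5 = 0.007220
P(M+2) = 5 × 0.373^4 × 0.627^1 = 0.060684
P(M+4) = 10 × 0.373^3 × 0.627^2 = 0.204015
P(M+6) = 10 × 0.373^2 × 0.627^3 = 0.342942
P(M+8) = 5 × 0.373^1 × 0.627^4 = 0.288237
P(M+10) = 0.627^5 = 0.096903
The M+6 peak is largest (0.342942); scaling to 100 gives 2.11 : 17.70 : 59.49 : 100.00 : 84.05 : 28.26.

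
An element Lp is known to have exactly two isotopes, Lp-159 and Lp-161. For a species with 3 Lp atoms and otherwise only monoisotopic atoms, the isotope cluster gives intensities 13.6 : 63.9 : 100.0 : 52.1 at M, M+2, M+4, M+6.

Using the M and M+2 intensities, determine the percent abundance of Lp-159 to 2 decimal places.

If p is the fraction of Lp that is Lp-159, then I(M+2)/I(M) = [C(3,1)·p^2·(1−p)] / p^3 = 3·(1−p)/p = 63.9/13.6 = 4.6985
(1−p)/p = 4.6985/3 = 1.5662  ⇒  p = 1/(1 + 1.5662) = 0.3897
Lp-159: 38.97%, Lp-161: 61.03%.

38.97%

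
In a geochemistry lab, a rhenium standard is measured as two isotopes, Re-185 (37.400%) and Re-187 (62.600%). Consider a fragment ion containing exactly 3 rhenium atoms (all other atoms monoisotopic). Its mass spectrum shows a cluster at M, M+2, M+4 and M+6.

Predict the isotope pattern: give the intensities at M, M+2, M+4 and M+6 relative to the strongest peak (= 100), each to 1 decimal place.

11.9 : 59.7 : 100.0 : 55.8

Expanding (0.37400 + 0.62600)^3:
P(M) = 0.37400^3 = 0.052314
P(M+2) = 3 × 0.37400^2 × 0.62600^1 = 0.262687
P(M+4) = 3 × 0.37400^1 × 0.62600^2 = 0.439685
P(M+6) = 0.62600^3 = 0.245314
The M+4 peak is largest (0.439685); scaling to 100 gives 11.9 : 59.7 : 100.0 : 55.8.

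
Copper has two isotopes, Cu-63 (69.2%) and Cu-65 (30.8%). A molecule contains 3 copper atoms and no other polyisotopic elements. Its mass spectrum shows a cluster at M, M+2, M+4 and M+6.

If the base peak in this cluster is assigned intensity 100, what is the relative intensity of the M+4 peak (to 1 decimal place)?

44.5

Term probabilities: M 0.3314, M+2 0.4425, M+4 0.1969, M+6 0.0292. Base peak = M+2.
P(M+2) = C(3,1) × 0.692^2 × 0.308^1 = 3 × 0.478864 × 0.3080 = 0.442470 (base)
P(M+4) = C(3,2) × 0.692^1 × 0.308^2 = 3 × 0.6920 × 0.094864 = 0.196938
Relative intensity = 0.196938 / 0.442470 × 100 = 44.5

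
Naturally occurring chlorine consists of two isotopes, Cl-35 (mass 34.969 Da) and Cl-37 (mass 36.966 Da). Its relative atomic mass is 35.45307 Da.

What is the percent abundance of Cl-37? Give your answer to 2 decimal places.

Let x be the fractional abundance of Cl-35; then Cl-37 has abundance 1 − x.
34.969·x + 36.966·(1 − x) = 35.45307
(34.969 − 36.966)·x = 35.45307 − 36.966
x = -1.51293 / -1.997 = 0.75760 → 75.76% Cl-35, 24.24% Cl-37.

24.24%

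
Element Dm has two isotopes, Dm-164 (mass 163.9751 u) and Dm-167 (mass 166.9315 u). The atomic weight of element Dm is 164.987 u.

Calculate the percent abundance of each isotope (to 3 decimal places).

Dm-164: 65.773%, Dm-167: 34.227%

Writing the weighted mean with unknown fraction x of Dm-164:
163.9751·x + 166.9315·(1 − x) = 164.987
(163.9751 − 166.9315)·x = 164.987 − 166.9315
x = -1.9445 / -2.9564 = 0.65773 → 65.773% Dm-164, 34.227% Dm-167.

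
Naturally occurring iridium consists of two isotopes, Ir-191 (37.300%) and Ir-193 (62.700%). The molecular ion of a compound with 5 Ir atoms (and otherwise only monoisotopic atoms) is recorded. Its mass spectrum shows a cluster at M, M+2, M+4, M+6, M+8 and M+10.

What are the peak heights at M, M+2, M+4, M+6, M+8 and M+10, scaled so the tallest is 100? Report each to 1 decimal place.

The 5 Ir atoms are independent, so intensities follow the terms of (0.37300 + 0.62700)^5.
P(M) = 0.37300^5 = 0.007220
P(M+2) = 5 × 0.37300^4 × 0.62700^1 = 0.060684
P(M+4) = 10 × 0.37300^3 × 0.62700^2 = 0.204015
P(M+6) = 10 × 0.37300^2 × 0.62700^3 = 0.342942
P(M+8) = 5 × 0.37300^1 × 0.62700^4 = 0.288237
P(M+10) = 0.62700^5 = 0.096903
The M+6 peak is largest (0.342942); scaling to 100 gives 2.1 : 17.7 : 59.5 : 100.0 : 84.0 : 28.3.

2.1 : 17.7 : 59.5 : 100.0 : 84.0 : 28.3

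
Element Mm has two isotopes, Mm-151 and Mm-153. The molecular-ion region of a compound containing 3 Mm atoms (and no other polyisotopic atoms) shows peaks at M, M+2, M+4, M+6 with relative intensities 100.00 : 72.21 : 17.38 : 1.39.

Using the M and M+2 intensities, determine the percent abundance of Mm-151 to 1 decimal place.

80.6%

If p is the fraction of Mm that is Mm-151, then I(M+2)/I(M) = [C(3,1)·p^2·(1−p)] / p^3 = 3·(1−p)/p = 72.21/100.00 = 0.7221
(1−p)/p = 0.7221/3 = 0.2407  ⇒  p = 1/(1 + 0.2407) = 0.8060
Mm-151: 80.6%, Mm-153: 19.4%.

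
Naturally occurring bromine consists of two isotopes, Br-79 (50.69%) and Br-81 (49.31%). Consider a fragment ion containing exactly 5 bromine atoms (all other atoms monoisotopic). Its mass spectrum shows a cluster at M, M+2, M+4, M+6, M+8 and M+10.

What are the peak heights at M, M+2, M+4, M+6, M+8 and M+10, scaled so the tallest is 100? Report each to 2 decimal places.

10.57 : 51.40 : 100.00 : 97.28 : 47.31 : 9.21

Expanding (0.5069 + 0.4931)^5:
P(M) = 0.5069^5 = 0.033467
P(M+2) = 5 × 0.5069^4 × 0.4931^1 = 0.162777
P(M+4) = 10 × 0.5069^3 × 0.4931^2 = 0.316692
P(M+6) = 10 × 0.5069^2 × 0.4931^3 = 0.308070
P(M+8) = 5 × 0.5069^1 × 0.4931^4 = 0.149842
P(M+10) = 0.4931^5 = 0.029152
The M+4 peak is largest (0.316692); scaling to 100 gives 10.57 : 51.40 : 100.00 : 97.28 : 47.31 : 9.21.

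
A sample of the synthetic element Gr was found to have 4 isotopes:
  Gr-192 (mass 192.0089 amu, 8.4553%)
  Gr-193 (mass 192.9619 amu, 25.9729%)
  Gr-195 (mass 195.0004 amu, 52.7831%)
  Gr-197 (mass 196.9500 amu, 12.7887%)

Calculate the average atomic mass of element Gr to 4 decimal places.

The abundance-weighted mean is 0.084553 × 192.0089 + 0.259729 × 192.9619 + 0.527831 × 195.0004 + 0.127887 × 196.9500
= 16.23493 + 50.11780 + 102.92726 + 25.18734 = 194.46733 amu

194.4673 amu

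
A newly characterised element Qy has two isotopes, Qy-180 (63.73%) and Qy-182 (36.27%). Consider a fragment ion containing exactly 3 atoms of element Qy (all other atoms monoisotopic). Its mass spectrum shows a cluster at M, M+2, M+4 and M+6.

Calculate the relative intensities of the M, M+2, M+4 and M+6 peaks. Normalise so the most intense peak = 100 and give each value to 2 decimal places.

58.57 : 100.00 : 56.91 : 10.80

Each Qy atom is independently Qy-180 (p = 0.6373) or Qy-182 (q = 0.3627); the cluster is the binomial expansion (p + q)^3.
P(M) = 0.6373^3 = 0.258840
P(M+2) = 3 × 0.6373^2 × 0.3627^1 = 0.441933
P(M+4) = 3 × 0.6373^1 × 0.3627^2 = 0.251513
P(M+6) = 0.3627^3 = 0.047714
The M+2 peak is largest (0.441933); scaling to 100 gives 58.57 : 100.00 : 56.91 : 10.80.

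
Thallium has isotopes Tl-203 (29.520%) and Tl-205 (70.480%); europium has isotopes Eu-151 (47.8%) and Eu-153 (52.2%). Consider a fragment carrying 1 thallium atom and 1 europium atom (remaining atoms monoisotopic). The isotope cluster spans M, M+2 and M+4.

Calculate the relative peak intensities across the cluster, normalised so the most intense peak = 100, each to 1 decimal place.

Thallium pattern (n=1): 0.2952 : 0.7048
Europium pattern (n=1): 0.4780 : 0.5220
Convolve the two distributions (both contribute in 2-u steps):
  M: 0.2952×0.4780 = 0.141106
  M+2: 0.2952×0.5220 + 0.7048×0.4780 = 0.490989
  M+4: 0.7048×0.5220 = 0.367906
Scale to base peak (0.490989) = 100: 28.7 : 100.0 : 74.9

28.7 : 100.0 : 74.9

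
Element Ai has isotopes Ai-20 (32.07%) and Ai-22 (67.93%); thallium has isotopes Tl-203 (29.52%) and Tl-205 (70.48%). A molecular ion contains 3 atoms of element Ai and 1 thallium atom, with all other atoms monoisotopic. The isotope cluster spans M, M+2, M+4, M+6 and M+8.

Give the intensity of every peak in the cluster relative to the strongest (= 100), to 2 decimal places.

2.40 : 20.99 : 68.76 : 100.00 : 54.49

Element Ai pattern (n=3): 0.03298351 : 0.20959494 : 0.44395959 : 0.31346196
Thallium pattern (n=1): 0.2952 : 0.7048
Convolve the two distributions (both contribute in 2-u steps):
  M: 0.03298351×0.2952 = 0.009737
  M+2: 0.03298351×0.7048 + 0.20959494×0.2952 = 0.085119
  M+4: 0.20959494×0.7048 + 0.44395959×0.2952 = 0.278779
  M+6: 0.44395959×0.7048 + 0.31346196×0.2952 = 0.405437
  M+8: 0.31346196×0.7048 = 0.220928
Scale to base peak (0.405437) = 100: 2.40 : 20.99 : 68.76 : 100.00 : 54.49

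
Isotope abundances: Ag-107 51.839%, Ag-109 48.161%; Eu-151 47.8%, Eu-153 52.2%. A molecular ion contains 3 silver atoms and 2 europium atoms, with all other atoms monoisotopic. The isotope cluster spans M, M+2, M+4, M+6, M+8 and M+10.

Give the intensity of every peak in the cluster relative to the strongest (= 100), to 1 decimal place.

Silver pattern (n=3): 0.13930601 : 0.38826655 : 0.36071887 : 0.11170857
Europium pattern (n=2): 0.228484 : 0.499032 : 0.272484
Convolve the two distributions (both contribute in 2-u steps):
  M: 0.13930601×0.228484 = 0.031829
  M+2: 0.13930601×0.499032 + 0.38826655×0.228484 = 0.158231
  M+4: 0.13930601×0.272484 + 0.38826655×0.499032 + 0.36071887×0.228484 = 0.314135
  M+6: 0.38826655×0.272484 + 0.36071887×0.499032 + 0.11170857×0.228484 = 0.311330
  M+8: 0.36071887×0.272484 + 0.11170857×0.499032 = 0.154036
  M+10: 0.11170857×0.272484 = 0.030439
Scale to base peak (0.314135) = 100: 10.1 : 50.4 : 100.0 : 99.1 : 49.0 : 9.7

10.1 : 50.4 : 100.0 : 99.1 : 49.0 : 9.7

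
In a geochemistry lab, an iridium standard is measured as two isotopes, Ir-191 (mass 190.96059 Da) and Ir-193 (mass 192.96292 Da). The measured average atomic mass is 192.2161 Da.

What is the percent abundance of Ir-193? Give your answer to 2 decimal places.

Writing the weighted mean with unknown fraction x of Ir-191:
190.96059·x + 192.96292·(1 − x) = 192.2161
(190.96059 − 192.96292)·x = 192.2161 − 192.96292
x = -0.74682 / -2.00233 = 0.37298 → 37.30% Ir-191, 62.70% Ir-193.

62.70%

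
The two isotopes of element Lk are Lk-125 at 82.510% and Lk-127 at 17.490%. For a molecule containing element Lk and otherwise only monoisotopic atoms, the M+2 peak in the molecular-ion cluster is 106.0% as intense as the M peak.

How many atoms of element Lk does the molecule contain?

For n independent Lk atoms, I(M+2)/I(M) = n · (abundance Lk-127) / (abundance Lk-125) = n · 0.17490/0.82510.
n = 1.060 × 0.82510/0.17490 = 5.00 ≈ 5

5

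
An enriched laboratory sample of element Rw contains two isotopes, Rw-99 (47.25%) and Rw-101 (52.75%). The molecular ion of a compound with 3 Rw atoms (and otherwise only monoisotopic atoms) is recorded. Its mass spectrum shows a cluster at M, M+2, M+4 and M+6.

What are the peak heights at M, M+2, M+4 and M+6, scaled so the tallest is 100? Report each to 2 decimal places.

Each Rw atom is independently Rw-99 (p = 0.4725) or Rw-101 (q = 0.5275); the cluster is the binomial expansion (p + q)^3.
P(M) = 0.4725^3 = 0.105489
P(M+2) = 3 × 0.4725^2 × 0.5275^1 = 0.353303
P(M+4) = 3 × 0.4725^1 × 0.5275^2 = 0.394428
P(M+6) = 0.5275^3 = 0.146780
The M+4 peak is largest (0.394428); scaling to 100 gives 26.74 : 89.57 : 100.00 : 37.21.

26.74 : 89.57 : 100.00 : 37.21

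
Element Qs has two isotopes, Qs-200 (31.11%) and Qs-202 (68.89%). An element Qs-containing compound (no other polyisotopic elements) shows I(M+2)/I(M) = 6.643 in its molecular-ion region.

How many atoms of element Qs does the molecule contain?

With n Qs atoms, P(M+2)/P(M) = C(n,1)·p^(n−1)q / p^n = n·q/p = n · 0.6889/0.3111.
n = 6.643 × 0.3111/0.6889 = 3.00 ≈ 3

3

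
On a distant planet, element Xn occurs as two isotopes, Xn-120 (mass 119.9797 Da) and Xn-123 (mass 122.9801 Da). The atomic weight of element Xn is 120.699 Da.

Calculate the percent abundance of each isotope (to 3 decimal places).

Xn-120: 76.027%, Xn-123: 23.973%

Writing the weighted mean with unknown fraction x of Xn-120:
119.9797·x + 122.9801·(1 − x) = 120.699
(119.9797 − 122.9801)·x = 120.699 − 122.9801
x = -2.2811 / -3.0004 = 0.76027 → 76.027% Xn-120, 23.973% Xn-123.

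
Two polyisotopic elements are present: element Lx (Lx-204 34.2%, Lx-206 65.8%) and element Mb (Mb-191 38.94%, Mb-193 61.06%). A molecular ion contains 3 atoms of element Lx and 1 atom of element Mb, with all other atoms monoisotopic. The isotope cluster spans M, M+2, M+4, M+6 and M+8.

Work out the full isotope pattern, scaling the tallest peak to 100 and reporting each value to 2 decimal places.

4.08 : 29.92 : 82.15 : 100.00 : 45.52

Element Lx pattern (n=3): 0.04000169 : 0.23088694 : 0.44422106 : 0.28489031
Element Mb pattern (n=1): 0.3894 : 0.6106
Convolve the two distributions (both contribute in 2-u steps):
  M: 0.04000169×0.3894 = 0.015577
  M+2: 0.04000169×0.6106 + 0.23088694×0.3894 = 0.114332
  M+4: 0.23088694×0.6106 + 0.44422106×0.3894 = 0.313959
  M+6: 0.44422106×0.6106 + 0.28489031×0.3894 = 0.382178
  M+8: 0.28489031×0.6106 = 0.173954
Scale to base peak (0.382178) = 100: 4.08 : 29.92 : 82.15 : 100.00 : 45.52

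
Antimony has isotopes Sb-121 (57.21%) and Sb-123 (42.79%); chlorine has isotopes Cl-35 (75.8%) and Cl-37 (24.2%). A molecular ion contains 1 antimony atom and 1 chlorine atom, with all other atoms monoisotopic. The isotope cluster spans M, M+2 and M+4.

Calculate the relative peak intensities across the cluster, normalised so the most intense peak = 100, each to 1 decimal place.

Antimony pattern (n=1): 0.5721 : 0.4279
Chlorine pattern (n=1): 0.7580 : 0.2420
Convolve the two distributions (both contribute in 2-u steps):
  M: 0.5721×0.7580 = 0.433652
  M+2: 0.5721×0.2420 + 0.4279×0.7580 = 0.462796
  M+4: 0.4279×0.2420 = 0.103552
Scale to base peak (0.462796) = 100: 93.7 : 100.0 : 22.4

93.7 : 100.0 : 22.4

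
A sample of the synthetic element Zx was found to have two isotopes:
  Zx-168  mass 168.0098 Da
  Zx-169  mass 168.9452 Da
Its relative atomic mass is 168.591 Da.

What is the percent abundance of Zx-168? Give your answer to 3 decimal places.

With x = fraction of Zx-168 (so Zx-169 is 1 − x):
168.0098·x + 168.9452·(1 − x) = 168.591
(168.0098 − 168.9452)·x = 168.591 − 168.9452
x = -0.3542 / -0.9354 = 0.37866 → 37.866% Zx-168, 62.134% Zx-169.

37.866%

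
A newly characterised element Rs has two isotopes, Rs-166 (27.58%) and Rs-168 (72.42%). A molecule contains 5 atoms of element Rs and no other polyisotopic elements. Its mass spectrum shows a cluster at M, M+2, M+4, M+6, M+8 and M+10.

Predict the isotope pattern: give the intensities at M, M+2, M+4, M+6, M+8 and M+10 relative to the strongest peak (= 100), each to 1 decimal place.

0.4 : 5.5 : 29.0 : 76.2 : 100.0 : 52.5

Expanding (0.2758 + 0.7242)^5:
P(M) = 0.2758^5 = 0.001596
P(M+2) = 5 × 0.2758^4 × 0.7242^1 = 0.020951
P(M+4) = 10 × 0.2758^3 × 0.7242^2 = 0.110027
P(M+6) = 10 × 0.2758^2 × 0.7242^3 = 0.288911
P(M+8) = 5 × 0.2758^1 × 0.7242^4 = 0.379314
P(M+10) = 0.7242^5 = 0.199201
The M+8 peak is largest (0.379314); scaling to 100 gives 0.4 : 5.5 : 29.0 : 76.2 : 100.0 : 52.5.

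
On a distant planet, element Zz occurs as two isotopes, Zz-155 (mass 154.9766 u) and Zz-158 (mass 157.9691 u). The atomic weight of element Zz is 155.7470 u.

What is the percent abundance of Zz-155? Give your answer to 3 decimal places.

With x = fraction of Zz-155 (so Zz-158 is 1 − x):
154.9766·x + 157.9691·(1 − x) = 155.7470
(154.9766 − 157.9691)·x = 155.7470 − 157.9691
x = -2.2221 / -2.9925 = 0.74256 → 74.256% Zz-155, 25.744% Zz-158.

74.256%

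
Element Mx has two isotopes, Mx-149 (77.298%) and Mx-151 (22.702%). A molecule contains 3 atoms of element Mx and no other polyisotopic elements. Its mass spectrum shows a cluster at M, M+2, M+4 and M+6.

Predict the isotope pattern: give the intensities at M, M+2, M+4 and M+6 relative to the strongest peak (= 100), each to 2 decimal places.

100.00 : 88.11 : 25.88 : 2.53

Expanding (0.77298 + 0.22702)^3:
P(M) = 0.77298^3 = 0.461854
P(M+2) = 3 × 0.77298^2 × 0.22702^1 = 0.406932
P(M+4) = 3 × 0.77298^1 × 0.22702^2 = 0.119514
P(M+6) = 0.22702^3 = 0.011700
The M peak is largest (0.461854); scaling to 100 gives 100.00 : 88.11 : 25.88 : 2.53.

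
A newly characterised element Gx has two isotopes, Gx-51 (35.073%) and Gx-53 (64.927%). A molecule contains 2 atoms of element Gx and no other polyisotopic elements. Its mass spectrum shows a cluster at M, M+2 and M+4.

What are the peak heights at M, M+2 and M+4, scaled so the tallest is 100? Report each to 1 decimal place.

27.0 : 100.0 : 92.6

Expanding (0.35073 + 0.64927)^2:
P(M) = 0.35073^2 = 0.123012
P(M+2) = 2 × 0.35073^1 × 0.64927^1 = 0.455437
P(M+4) = 0.64927^2 = 0.421552
The M+2 peak is largest (0.455437); scaling to 100 gives 27.0 : 100.0 : 92.6.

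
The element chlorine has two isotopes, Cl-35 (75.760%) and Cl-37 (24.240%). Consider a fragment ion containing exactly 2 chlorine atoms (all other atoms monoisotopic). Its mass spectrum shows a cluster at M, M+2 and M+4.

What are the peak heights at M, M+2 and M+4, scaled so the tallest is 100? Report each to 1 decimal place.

The 2 Cl atoms are independent, so intensities follow the terms of (0.75760 + 0.24240)^2.
P(M) = 0.75760^2 = 0.573958
P(M+2) = 2 × 0.75760^1 × 0.24240^1 = 0.367284
P(M+4) = 0.24240^2 = 0.058758
The M peak is largest (0.573958); scaling to 100 gives 100.0 : 64.0 : 10.2.

100.0 : 64.0 : 10.2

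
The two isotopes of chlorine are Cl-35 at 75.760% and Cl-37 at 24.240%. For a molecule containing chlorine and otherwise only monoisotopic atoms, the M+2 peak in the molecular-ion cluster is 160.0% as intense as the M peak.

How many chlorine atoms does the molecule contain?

The M+2/M ratio from n Cl atoms is n · q/p = n · 0.24240/0.75760.
n = 1.600 × 0.75760/0.24240 = 5.00 ≈ 5

5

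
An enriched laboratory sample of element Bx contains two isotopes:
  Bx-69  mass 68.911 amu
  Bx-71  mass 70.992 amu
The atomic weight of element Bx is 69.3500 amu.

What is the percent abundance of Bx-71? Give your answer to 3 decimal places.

21.096%

Let x be the fractional abundance of Bx-69; then Bx-71 has abundance 1 − x.
68.911·x + 70.992·(1 − x) = 69.3500
(68.911 − 70.992)·x = 69.3500 − 70.992
x = -1.6420 / -2.081 = 0.78904 → 78.904% Bx-69, 21.096% Bx-71.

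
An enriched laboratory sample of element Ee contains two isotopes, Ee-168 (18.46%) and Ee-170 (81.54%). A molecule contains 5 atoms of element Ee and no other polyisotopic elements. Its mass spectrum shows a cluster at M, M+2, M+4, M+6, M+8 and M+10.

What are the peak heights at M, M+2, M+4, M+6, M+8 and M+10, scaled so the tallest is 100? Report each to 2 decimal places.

The 5 Ee atoms are independent, so intensities follow the terms of (0.1846 + 0.8154)^5.
P(M) = 0.1846^5 = 0.000214
P(M+2) = 5 × 0.1846^4 × 0.8154^1 = 0.004734
P(M+4) = 10 × 0.1846^3 × 0.8154^2 = 0.041825
P(M+6) = 10 × 0.1846^2 × 0.8154^3 = 0.184746
P(M+8) = 5 × 0.1846^1 × 0.8154^4 = 0.408023
P(M+10) = 0.8154^5 = 0.360457
The M+8 peak is largest (0.408023); scaling to 100 gives 0.05 : 1.16 : 10.25 : 45.28 : 100.00 : 88.34.

0.05 : 1.16 : 10.25 : 45.28 : 100.00 : 88.34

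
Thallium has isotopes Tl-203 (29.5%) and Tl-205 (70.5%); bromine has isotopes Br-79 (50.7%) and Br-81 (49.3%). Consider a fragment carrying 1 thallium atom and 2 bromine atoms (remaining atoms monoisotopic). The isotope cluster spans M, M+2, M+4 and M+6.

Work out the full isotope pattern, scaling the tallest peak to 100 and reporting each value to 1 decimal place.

Thallium pattern (n=1): 0.2950 : 0.7050
Bromine pattern (n=2): 0.257049 : 0.499902 : 0.243049
Convolve the two distributions (both contribute in 2-u steps):
  M: 0.2950×0.257049 = 0.075829
  M+2: 0.2950×0.499902 + 0.7050×0.257049 = 0.328691
  M+4: 0.2950×0.243049 + 0.7050×0.499902 = 0.424130
  M+6: 0.7050×0.243049 = 0.171350
Scale to base peak (0.424130) = 100: 17.9 : 77.5 : 100.0 : 40.4

17.9 : 77.5 : 100.0 : 40.4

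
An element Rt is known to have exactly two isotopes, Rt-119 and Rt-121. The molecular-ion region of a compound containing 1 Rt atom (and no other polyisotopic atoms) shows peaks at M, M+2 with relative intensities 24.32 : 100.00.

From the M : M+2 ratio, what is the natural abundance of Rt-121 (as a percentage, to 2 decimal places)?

80.44%

If p is the fraction of Rt that is Rt-119, then I(M+2)/I(M) = [C(1,1)·p^0·(1−p)] / p^1 = 1·(1−p)/p = 100.00/24.32 = 4.1118
(1−p)/p = 4.1118/1 = 4.1118  ⇒  p = 1/(1 + 4.1118) = 0.1956
Rt-119: 19.56%, Rt-121: 80.44%.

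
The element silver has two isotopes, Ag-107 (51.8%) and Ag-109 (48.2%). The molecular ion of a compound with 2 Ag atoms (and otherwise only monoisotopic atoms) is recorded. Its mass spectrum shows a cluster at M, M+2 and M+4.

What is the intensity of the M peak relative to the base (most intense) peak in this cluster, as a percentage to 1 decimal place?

Term probabilities: M 0.2683, M+2 0.4994, M+4 0.2323. Base peak = M+2.
P(M+2) = C(2,1) × 0.518^1 × 0.482^1 = 2 × 0.5180 × 0.4820 = 0.499352 (base)
P(M) = C(2,0) × 0.518^2 × 0.482^0 = 1 × 0.268324 × 1.0000 = 0.268324
Relative intensity = 0.268324 / 0.499352 × 100 = 53.7

53.7%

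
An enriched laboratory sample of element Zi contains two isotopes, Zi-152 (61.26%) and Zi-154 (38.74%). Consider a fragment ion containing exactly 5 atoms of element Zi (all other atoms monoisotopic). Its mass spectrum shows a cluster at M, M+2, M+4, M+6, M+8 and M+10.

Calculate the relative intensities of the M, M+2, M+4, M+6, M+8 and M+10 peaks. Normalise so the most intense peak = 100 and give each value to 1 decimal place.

Each Zi atom is independently Zi-152 (p = 0.6126) or Zi-154 (q = 0.3874); the cluster is the binomial expansion (p + q)^5.
P(M) = 0.6126^5 = 0.086275
P(M+2) = 5 × 0.6126^4 × 0.3874^1 = 0.272796
P(M+4) = 10 × 0.6126^3 × 0.3874^2 = 0.345025
P(M+6) = 10 × 0.6126^2 × 0.3874^3 = 0.218189
P(M+8) = 5 × 0.6126^1 × 0.3874^4 = 0.068990
P(M+10) = 0.3874^5 = 0.008726
The M+4 peak is largest (0.345025); scaling to 100 gives 25.0 : 79.1 : 100.0 : 63.2 : 20.0 : 2.5.

25.0 : 79.1 : 100.0 : 63.2 : 20.0 : 2.5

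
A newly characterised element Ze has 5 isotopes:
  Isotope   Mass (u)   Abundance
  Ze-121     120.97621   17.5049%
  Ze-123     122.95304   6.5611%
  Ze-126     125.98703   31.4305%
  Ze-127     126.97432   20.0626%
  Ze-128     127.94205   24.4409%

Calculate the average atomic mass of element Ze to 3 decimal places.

Ar = Σ fᵢ·mᵢ = 0.175049 × 120.97621 + 0.065611 × 122.95304 + 0.314305 × 125.98703 + 0.200626 × 126.97432 + 0.244409 × 127.94205
= 21.176765 + 8.067072 + 39.598353 + 25.474350 + 31.270188 = 125.586728 u

125.587 u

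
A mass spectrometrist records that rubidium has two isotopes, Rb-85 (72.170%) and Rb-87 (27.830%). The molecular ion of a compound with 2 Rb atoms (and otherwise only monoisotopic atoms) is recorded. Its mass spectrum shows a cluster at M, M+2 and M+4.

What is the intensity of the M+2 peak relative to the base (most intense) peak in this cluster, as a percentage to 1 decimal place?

77.1%

Term probabilities: M 0.5209, M+2 0.4017, M+4 0.0775. Base peak = M.
P(M) = C(2,0) × 0.72170^2 × 0.27830^0 = 1 × 0.52085089 × 1.0000 = 0.520851 (base)
P(M+2) = C(2,1) × 0.72170^1 × 0.27830^1 = 2 × 0.7217 × 0.2783 = 0.401698
Relative intensity = 0.401698 / 0.520851 × 100 = 77.1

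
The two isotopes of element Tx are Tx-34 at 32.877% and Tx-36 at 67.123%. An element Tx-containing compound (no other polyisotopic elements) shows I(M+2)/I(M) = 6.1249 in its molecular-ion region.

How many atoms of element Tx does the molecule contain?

With n Tx atoms, P(M+2)/P(M) = C(n,1)·p^(n−1)q / p^n = n·q/p = n · 0.67123/0.32877.
n = 6.1249 × 0.32877/0.67123 = 3.00 ≈ 3

3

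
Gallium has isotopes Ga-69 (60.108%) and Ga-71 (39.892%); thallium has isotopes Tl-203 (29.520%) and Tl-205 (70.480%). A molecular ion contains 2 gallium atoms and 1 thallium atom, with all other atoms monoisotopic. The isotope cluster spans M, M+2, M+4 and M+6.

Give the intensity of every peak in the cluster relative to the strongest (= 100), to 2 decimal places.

26.92 : 100.00 : 97.16 : 28.31

Gallium pattern (n=2): 0.36129717 : 0.47956567 : 0.15913717
Thallium pattern (n=1): 0.2952 : 0.7048
Convolve the two distributions (both contribute in 2-u steps):
  M: 0.36129717×0.2952 = 0.106655
  M+2: 0.36129717×0.7048 + 0.47956567×0.2952 = 0.396210
  M+4: 0.47956567×0.7048 + 0.15913717×0.2952 = 0.384975
  M+6: 0.15913717×0.7048 = 0.112160
Scale to base peak (0.396210) = 100: 26.92 : 100.00 : 97.16 : 28.31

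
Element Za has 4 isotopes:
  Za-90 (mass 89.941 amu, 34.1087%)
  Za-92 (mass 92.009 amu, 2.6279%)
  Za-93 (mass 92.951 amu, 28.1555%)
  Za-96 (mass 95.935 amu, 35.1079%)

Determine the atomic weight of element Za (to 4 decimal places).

The abundance-weighted mean is 0.341087 × 89.941 + 0.026279 × 92.009 + 0.281555 × 92.951 + 0.351079 × 95.935
= 30.67771 + 2.41790 + 26.17082 + 33.68076 = 92.94719 amu

92.9472 amu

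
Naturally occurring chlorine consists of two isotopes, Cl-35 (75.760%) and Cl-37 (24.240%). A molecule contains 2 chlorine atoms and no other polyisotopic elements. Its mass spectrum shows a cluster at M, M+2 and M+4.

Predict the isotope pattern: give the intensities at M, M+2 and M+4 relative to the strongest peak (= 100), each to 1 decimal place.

The 2 Cl atoms are independent, so intensities follow the terms of (0.75760 + 0.24240)^2.
P(M) = 0.75760^2 = 0.573958
P(M+2) = 2 × 0.75760^1 × 0.24240^1 = 0.367284
P(M+4) = 0.24240^2 = 0.058758
The M peak is largest (0.573958); scaling to 100 gives 100.0 : 64.0 : 10.2.

100.0 : 64.0 : 10.2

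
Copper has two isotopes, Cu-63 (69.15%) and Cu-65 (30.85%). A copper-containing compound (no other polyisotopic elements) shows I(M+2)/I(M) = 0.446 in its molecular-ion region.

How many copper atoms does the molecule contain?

For n independent Cu atoms, I(M+2)/I(M) = n · (abundance Cu-65) / (abundance Cu-63) = n · 0.3085/0.6915.
n = 0.446 × 0.6915/0.3085 = 1.00 ≈ 1

1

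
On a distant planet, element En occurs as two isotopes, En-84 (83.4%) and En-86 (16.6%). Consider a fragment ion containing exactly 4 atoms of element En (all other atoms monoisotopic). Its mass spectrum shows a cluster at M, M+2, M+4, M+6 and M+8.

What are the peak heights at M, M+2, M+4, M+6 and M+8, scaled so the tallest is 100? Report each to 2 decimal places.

100.00 : 79.62 : 23.77 : 3.15 : 0.16

Each En atom is independently En-84 (p = 0.834) or En-86 (q = 0.166); the cluster is the binomial expansion (p + q)^4.
P(M) = 0.834^4 = 0.483798
P(M+2) = 4 × 0.834^3 × 0.166^1 = 0.385182
P(M+4) = 6 × 0.834^2 × 0.166^2 = 0.115000
P(M+6) = 4 × 0.834^1 × 0.166^3 = 0.015260
P(M+8) = 0.166^4 = 0.000759
The M peak is largest (0.483798); scaling to 100 gives 100.00 : 79.62 : 23.77 : 3.15 : 0.16.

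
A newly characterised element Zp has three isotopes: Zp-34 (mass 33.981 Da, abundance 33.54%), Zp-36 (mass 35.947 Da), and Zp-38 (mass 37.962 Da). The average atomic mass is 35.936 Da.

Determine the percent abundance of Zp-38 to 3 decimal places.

The remaining 66.46% is split between Zp-36 (fraction x) and Zp-38 (fraction 0.6646 − x).
Substituting: 35.947x + 37.962(0.6646 − x) = 24.5387726
(35.947 − 37.962)x = -0.6907726  ⇒  x = 0.34282, y = 0.32178
Zp-36: 34.282%, Zp-38: 32.178%.

32.178%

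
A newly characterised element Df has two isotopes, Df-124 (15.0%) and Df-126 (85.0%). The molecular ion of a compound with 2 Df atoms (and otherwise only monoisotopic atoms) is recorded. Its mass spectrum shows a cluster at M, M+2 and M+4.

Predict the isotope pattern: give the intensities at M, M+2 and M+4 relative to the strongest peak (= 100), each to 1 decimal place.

3.1 : 35.3 : 100.0

Expanding (0.150 + 0.850)^2:
P(M) = 0.150^2 = 0.022500
P(M+2) = 2 × 0.150^1 × 0.850^1 = 0.255000
P(M+4) = 0.850^2 = 0.722500
The M+4 peak is largest (0.722500); scaling to 100 gives 3.1 : 35.3 : 100.0.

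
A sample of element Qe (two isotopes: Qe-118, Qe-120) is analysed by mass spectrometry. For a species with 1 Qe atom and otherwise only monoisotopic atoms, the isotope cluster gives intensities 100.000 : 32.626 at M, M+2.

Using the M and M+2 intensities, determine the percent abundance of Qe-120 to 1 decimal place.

If p is the fraction of Qe that is Qe-118, then I(M+2)/I(M) = [C(1,1)·p^0·(1−p)] / p^1 = 1·(1−p)/p = 32.626/100.000 = 0.3263
(1−p)/p = 0.3263/1 = 0.3263  ⇒  p = 1/(1 + 0.3263) = 0.7540
Qe-118: 75.4%, Qe-120: 24.6%.

24.6%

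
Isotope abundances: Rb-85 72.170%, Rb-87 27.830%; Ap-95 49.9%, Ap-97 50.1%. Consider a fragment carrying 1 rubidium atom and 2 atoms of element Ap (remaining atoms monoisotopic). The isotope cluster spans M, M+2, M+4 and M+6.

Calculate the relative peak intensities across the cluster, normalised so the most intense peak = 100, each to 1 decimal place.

Rubidium pattern (n=1): 0.7217 : 0.2783
Element Ap pattern (n=2): 0.249001 : 0.499998 : 0.251001
Convolve the two distributions (both contribute in 2-u steps):
  M: 0.7217×0.249001 = 0.179704
  M+2: 0.7217×0.499998 + 0.2783×0.249001 = 0.430146
  M+4: 0.7217×0.251001 + 0.2783×0.499998 = 0.320297
  M+6: 0.2783×0.251001 = 0.069854
Scale to base peak (0.430146) = 100: 41.8 : 100.0 : 74.5 : 16.2

41.8 : 100.0 : 74.5 : 16.2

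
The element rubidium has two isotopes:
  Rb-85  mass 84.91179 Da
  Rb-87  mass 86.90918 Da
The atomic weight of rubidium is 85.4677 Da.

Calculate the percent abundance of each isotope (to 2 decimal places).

Writing the weighted mean with unknown fraction x of Rb-85:
84.91179·x + 86.90918·(1 − x) = 85.4677
(84.91179 − 86.90918)·x = 85.4677 − 86.90918
x = -1.44148 / -1.99739 = 0.72168 → 72.17% Rb-85, 27.83% Rb-87.

Rb-85: 72.17%, Rb-87: 27.83%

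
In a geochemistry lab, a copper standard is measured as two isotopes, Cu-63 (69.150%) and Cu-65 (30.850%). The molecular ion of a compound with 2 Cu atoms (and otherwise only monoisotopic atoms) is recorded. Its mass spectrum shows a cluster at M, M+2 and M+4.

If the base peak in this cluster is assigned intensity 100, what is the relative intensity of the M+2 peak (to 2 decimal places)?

(0.69150 + 0.30850)^2 gives M 0.4782, M+2 0.4267, M+4 0.0952; the largest is M.
P(M) = C(2,0) × 0.69150^2 × 0.30850^0 = 1 × 0.47817225 × 1.0000 = 0.478172 (base)
P(M+2) = C(2,1) × 0.69150^1 × 0.30850^1 = 2 × 0.6915 × 0.3085 = 0.426656
Relative intensity = 0.426656 / 0.478172 × 100 = 89.23

89.23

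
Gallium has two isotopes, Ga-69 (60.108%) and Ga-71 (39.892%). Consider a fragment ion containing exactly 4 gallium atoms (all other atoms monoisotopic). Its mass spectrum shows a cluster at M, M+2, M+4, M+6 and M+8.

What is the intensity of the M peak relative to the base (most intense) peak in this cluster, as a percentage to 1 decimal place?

Binomial terms of (0.60108 + 0.39892)^4: M 0.1305, M+2 0.3465, M+4 0.3450, M+6 0.1526, M+8 0.0253 → M+2 is the base peak.
P(M+2) = C(4,1) × 0.60108^3 × 0.39892^1 = 4 × 0.2171685 × 0.39892 = 0.346531 (base)
P(M) = C(4,0) × 0.60108^4 × 0.39892^0 = 1 × 0.13053564 × 1.0000 = 0.130536
Relative intensity = 0.130536 / 0.346531 × 100 = 37.7

37.7%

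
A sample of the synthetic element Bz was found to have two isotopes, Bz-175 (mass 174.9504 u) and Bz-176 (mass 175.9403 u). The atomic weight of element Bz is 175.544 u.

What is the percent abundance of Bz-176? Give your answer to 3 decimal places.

Let x be the fractional abundance of Bz-175; then Bz-176 has abundance 1 − x.
174.9504·x + 175.9403·(1 − x) = 175.544
(174.9504 − 175.9403)·x = 175.544 − 175.9403
x = -0.3963 / -0.9899 = 0.40034 → 40.034% Bz-175, 59.966% Bz-176.

59.966%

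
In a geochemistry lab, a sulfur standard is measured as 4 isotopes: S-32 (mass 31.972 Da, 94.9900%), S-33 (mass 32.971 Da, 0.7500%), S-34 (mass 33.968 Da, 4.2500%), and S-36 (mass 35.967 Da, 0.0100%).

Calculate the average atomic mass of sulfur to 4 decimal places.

32.0647 Da

The abundance-weighted mean is 0.949900 × 31.972 + 0.007500 × 32.971 + 0.042500 × 33.968 + 0.000100 × 35.967
= 30.37020 + 0.24728 + 1.44364 + 0.00360 = 32.06472 Da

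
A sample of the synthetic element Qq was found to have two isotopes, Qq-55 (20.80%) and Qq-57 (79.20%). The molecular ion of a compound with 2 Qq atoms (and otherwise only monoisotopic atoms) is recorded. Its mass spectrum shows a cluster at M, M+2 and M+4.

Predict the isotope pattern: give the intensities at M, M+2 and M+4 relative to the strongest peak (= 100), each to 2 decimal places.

Each Qq atom is independently Qq-55 (p = 0.2080) or Qq-57 (q = 0.7920); the cluster is the binomial expansion (p + q)^2.
P(M) = 0.2080^2 = 0.043264
P(M+2) = 2 × 0.2080^1 × 0.7920^1 = 0.329472
P(M+4) = 0.7920^2 = 0.627264
The M+4 peak is largest (0.627264); scaling to 100 gives 6.90 : 52.53 : 100.00.

6.90 : 52.53 : 100.00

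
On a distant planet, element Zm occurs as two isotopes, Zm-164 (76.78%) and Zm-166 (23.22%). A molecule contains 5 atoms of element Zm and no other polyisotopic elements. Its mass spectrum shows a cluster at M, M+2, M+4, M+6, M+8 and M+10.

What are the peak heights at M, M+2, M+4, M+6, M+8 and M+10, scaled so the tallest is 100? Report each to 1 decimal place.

Expanding (0.7678 + 0.2322)^5:
P(M) = 0.7678^5 = 0.266834
P(M+2) = 5 × 0.7678^4 × 0.2322^1 = 0.403482
P(M+4) = 10 × 0.7678^3 × 0.2322^2 = 0.244044
P(M+6) = 10 × 0.7678^2 × 0.2322^3 = 0.073805
P(M+8) = 5 × 0.7678^1 × 0.2322^4 = 0.011160
P(M+10) = 0.2322^5 = 0.000675
The M+2 peak is largest (0.403482); scaling to 100 gives 66.1 : 100.0 : 60.5 : 18.3 : 2.8 : 0.2.

66.1 : 100.0 : 60.5 : 18.3 : 2.8 : 0.2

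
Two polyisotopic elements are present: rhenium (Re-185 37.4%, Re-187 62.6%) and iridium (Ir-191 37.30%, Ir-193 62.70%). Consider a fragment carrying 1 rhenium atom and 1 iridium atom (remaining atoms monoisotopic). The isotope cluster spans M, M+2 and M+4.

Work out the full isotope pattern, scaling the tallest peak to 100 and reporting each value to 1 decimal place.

29.8 : 100.0 : 83.9

Rhenium pattern (n=1): 0.3740 : 0.6260
Iridium pattern (n=1): 0.3730 : 0.6270
Convolve the two distributions (both contribute in 2-u steps):
  M: 0.3740×0.3730 = 0.139502
  M+2: 0.3740×0.6270 + 0.6260×0.3730 = 0.467996
  M+4: 0.6260×0.6270 = 0.392502
Scale to base peak (0.467996) = 100: 29.8 : 100.0 : 83.9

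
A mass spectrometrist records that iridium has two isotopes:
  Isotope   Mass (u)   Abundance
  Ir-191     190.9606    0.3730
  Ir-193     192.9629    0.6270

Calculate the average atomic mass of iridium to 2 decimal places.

The abundance-weighted mean is 0.3730 × 190.9606 + 0.6270 × 192.9629
= 71.22830 + 120.98774 = 192.21604 u

192.22 u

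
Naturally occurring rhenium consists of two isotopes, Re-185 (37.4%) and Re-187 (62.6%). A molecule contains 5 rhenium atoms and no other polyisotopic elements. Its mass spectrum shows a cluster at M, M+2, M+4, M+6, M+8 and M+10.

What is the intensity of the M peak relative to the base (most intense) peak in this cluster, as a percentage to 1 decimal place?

Term probabilities: M 0.0073, M+2 0.0612, M+4 0.2050, M+6 0.3431, M+8 0.2872, M+10 0.0961. Base peak = M+6.
P(M+6) = C(5,3) × 0.374^2 × 0.626^3 = 10 × 0.139876 × 0.24531438 = 0.343136 (base)
P(M) = C(5,0) × 0.374^5 × 0.626^0 = 1 × 0.00731742 × 1.0000 = 0.007317
Relative intensity = 0.007317 / 0.343136 × 100 = 2.1

2.1%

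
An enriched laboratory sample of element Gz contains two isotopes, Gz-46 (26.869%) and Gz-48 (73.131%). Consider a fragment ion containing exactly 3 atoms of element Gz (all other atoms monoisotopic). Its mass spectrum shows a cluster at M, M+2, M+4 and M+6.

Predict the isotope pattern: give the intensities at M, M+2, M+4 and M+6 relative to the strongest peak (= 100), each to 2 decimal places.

The 3 Gz atoms are independent, so intensities follow the terms of (0.26869 + 0.73131)^3.
P(M) = 0.26869^3 = 0.019398
P(M+2) = 3 × 0.26869^2 × 0.73131^1 = 0.158389
P(M+4) = 3 × 0.26869^1 × 0.73131^2 = 0.431098
P(M+6) = 0.73131^3 = 0.391115
The M+4 peak is largest (0.431098); scaling to 100 gives 4.50 : 36.74 : 100.00 : 90.73.

4.50 : 36.74 : 100.00 : 90.73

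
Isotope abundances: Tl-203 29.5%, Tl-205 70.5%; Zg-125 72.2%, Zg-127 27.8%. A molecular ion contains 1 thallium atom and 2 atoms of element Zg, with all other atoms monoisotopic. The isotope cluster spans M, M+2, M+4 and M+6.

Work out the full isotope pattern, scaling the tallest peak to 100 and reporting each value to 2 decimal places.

31.65 : 100.00 : 62.93 : 11.21

Thallium pattern (n=1): 0.2950 : 0.7050
Element Zg pattern (n=2): 0.521284 : 0.401432 : 0.077284
Convolve the two distributions (both contribute in 2-u steps):
  M: 0.2950×0.521284 = 0.153779
  M+2: 0.2950×0.401432 + 0.7050×0.521284 = 0.485928
  M+4: 0.2950×0.077284 + 0.7050×0.401432 = 0.305808
  M+6: 0.7050×0.077284 = 0.054485
Scale to base peak (0.485928) = 100: 31.65 : 100.00 : 62.93 : 11.21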